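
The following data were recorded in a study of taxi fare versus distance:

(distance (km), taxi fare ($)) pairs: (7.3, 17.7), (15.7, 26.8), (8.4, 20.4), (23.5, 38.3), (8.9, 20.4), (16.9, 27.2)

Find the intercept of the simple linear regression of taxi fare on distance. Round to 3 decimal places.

9.528

n = 6, Σx = 80.7, Σy = 150.8, Σxy = 2262.62, Σx² = 1287.41
Sxx = Σx² − (Σx)²/n = 1287.41 − 1085.415 = 201.995
Sxy = Σxy − (Σx)(Σy)/n = 2262.62 − 2028.26 = 234.36
b = Sxy/Sxx = 234.36/201.995 = 1.160227
a = ȳ − b·x̄ = 25.133333 − 1.160227·13.45 = 9.528284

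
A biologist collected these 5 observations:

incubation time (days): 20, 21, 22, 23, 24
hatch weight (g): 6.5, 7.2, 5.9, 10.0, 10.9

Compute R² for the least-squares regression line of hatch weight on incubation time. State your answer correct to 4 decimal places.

0.6844

n = 5, Σx = 110, Σy = 40.5, Σxy = 902.6, Σx² = 2430, Σy² = 347.71
Sxx = Σx² − (Σx)²/n = 2430 − 2420 = 10
Sxy = Σxy − (Σx)(Σy)/n = 902.6 − 891 = 11.6
Syy = Σy² − (Σy)²/n = 347.71 − 328.05 = 19.66
R² = Sxy²/(Sxx·Syy) = (11.6)²/(10·19.66) = 0.684435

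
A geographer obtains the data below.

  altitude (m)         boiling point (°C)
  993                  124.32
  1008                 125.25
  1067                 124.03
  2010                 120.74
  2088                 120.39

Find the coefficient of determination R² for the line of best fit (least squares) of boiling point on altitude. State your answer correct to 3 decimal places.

n = 5, Σx = 7166, Σy = 614.73, Σxy = 876103.49, Σx² = 11540446, Σy² = 75598.3655
Sxx = Σx² − (Σx)²/n = 11540446 − 10270311.2 = 1270134.8
Sxy = Σxy − (Σx)(Σy)/n = 876103.49 − 881031.036 = -4927.546
Syy = Σy² − (Σy)²/n = 75598.3655 − 75578.59458 = 19.77092
R² = Sxy²/(Sxx·Syy) = (-4927.546)²/(1270134.8·19.77092) = 0.966907

0.967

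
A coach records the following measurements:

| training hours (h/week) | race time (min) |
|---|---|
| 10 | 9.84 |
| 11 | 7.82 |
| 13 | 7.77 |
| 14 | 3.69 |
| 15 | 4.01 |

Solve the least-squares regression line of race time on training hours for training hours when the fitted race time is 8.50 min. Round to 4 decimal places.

n = 5, Σx = 63, Σy = 33.13, Σxy = 397.24, Σx² = 811
Sxx = Σx² − (Σx)²/n = 811 − 793.8 = 17.2
Sxy = Σxy − (Σx)(Σy)/n = 397.24 − 417.438 = -20.198
b = Sxy/Sxx = -20.198/17.2 = -1.174302
a = ȳ − b·x̄ = 6.626 − (-1.174302)·12.6 = 21.422209
Set a + b·x = 8.50: x = (8.50 − 21.422209) / (-1.174302) = 11.004159

11.0042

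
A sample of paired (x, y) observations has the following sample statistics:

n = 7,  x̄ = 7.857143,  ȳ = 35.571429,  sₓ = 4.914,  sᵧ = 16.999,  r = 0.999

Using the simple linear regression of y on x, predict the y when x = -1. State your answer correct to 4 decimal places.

b = r · sᵧ/sₓ = 0.999 · 16.999/4.914 = 3.455841
a = ȳ − b·x̄ = 35.571429 − 3.455841·7.857143 = 8.418395
ŷ(-1) = a + b·-1 = 8.418395 + 3.455841·(-1) = 4.962554

4.9626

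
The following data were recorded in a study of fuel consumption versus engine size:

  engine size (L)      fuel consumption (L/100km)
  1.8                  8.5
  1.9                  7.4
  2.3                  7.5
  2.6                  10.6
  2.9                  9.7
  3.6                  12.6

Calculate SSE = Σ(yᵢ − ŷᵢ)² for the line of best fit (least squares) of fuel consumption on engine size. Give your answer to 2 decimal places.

n = 6, Σx = 15.1, Σy = 56.3, Σxy = 147.66, Σx² = 40.27, Σy² = 548.47
Sxx = Σx² − (Σx)²/n = 40.27 − 38.001667 = 2.268333
Sxy = Σxy − (Σx)(Σy)/n = 147.66 − 141.688333 = 5.971667
Syy = Σy² − (Σy)²/n = 548.47 − 528.281667 = 20.188333
b = Sxy/Sxx = 5.971667/2.268333 = 2.632623
SSE = Syy − b·Sxy = 20.188333 − 2.632623·5.971667 = 4.467186

4.47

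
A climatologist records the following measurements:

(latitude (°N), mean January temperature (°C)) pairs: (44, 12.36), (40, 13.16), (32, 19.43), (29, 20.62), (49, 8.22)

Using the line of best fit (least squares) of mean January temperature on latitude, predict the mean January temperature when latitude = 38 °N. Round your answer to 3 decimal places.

n = 5, Σx = 194, Σy = 73.79, Σxy = 2692.76, Σx² = 7802
Sxx = Σx² − (Σx)²/n = 7802 − 7527.2 = 274.8
Sxy = Σxy − (Σx)(Σy)/n = 2692.76 − 2863.052 = -170.292
b = Sxy/Sxx = -170.292/274.8 = -0.619694
a = ȳ − b·x̄ = 14.758 − (-0.619694)·38.8 = 38.802140
ŷ(38) = a + b·38 = 38.802140 + (-0.619694)·38 = 15.253755

15.254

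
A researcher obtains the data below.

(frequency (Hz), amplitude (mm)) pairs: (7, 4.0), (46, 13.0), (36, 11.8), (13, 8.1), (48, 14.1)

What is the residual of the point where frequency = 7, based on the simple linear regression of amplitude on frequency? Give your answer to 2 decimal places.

n = 5, Σx = 150, Σy = 51, Σxy = 1832.9, Σx² = 5934
Sxx = Σx² − (Σx)²/n = 5934 − 4500 = 1434
Sxy = Σxy − (Σx)(Σy)/n = 1832.9 − 1530 = 302.9
b = Sxy/Sxx = 302.9/1434 = 0.211227
a = ȳ − b·x̄ = 10.2 − 0.211227·30 = 3.863180
ŷ(7) = 3.863180 + 0.211227·7 = 5.341771
residual = y − ŷ = 4.0 − 5.341771 = -1.341771

-1.34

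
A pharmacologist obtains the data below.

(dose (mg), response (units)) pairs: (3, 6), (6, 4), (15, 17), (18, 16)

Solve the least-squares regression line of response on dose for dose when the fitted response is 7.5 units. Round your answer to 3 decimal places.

n = 4, Σx = 42, Σy = 43, Σxy = 585, Σx² = 594
Sxx = Σx² − (Σx)²/n = 594 − 441 = 153
Sxy = Σxy − (Σx)(Σy)/n = 585 − 451.5 = 133.5
b = Sxy/Sxx = 133.5/153 = 0.872549
a = ȳ − b·x̄ = 10.75 − 0.872549·10.5 = 1.588235
Set a + b·x = 7.5: x = (7.5 − 1.588235) / 0.872549 = 6.775281

6.775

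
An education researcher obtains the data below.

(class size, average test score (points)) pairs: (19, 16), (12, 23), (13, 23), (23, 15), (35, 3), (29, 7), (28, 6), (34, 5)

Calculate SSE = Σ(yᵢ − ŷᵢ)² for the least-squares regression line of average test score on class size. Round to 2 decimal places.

n = 8, Σx = 193, Σy = 98, Σxy = 1870, Σx² = 5209, Σy² = 1658
Sxx = Σx² − (Σx)²/n = 5209 − 4656.125 = 552.875
Sxy = Σxy − (Σx)(Σy)/n = 1870 − 2364.25 = -494.25
Syy = Σy² − (Σy)²/n = 1658 − 1200.5 = 457.5
b = Sxy/Sxx = -494.25/552.875 = -0.893963
SSE = Syy − b·Sxy = 457.5 − (-0.893963)·(-494.25) = 15.658603

15.66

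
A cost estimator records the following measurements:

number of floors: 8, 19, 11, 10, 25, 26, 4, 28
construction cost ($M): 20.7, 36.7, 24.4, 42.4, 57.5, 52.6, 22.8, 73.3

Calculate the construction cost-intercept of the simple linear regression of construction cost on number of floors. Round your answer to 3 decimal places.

11.544

n = 8, Σx = 131, Σy = 330.4, Σxy = 6504, Σx² = 2747
Sxx = Σx² − (Σx)²/n = 2747 − 2145.125 = 601.875
Sxy = Σxy − (Σx)(Σy)/n = 6504 − 5410.3 = 1093.7
b = Sxy/Sxx = 1093.7/601.875 = 1.817155
a = ȳ − b·x̄ = 41.3 − 1.817155·16.375 = 11.544091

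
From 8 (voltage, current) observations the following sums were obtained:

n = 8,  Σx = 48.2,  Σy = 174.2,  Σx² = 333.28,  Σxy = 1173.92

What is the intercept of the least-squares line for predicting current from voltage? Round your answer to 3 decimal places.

Sxx = Σx² − (Σx)²/n = 333.28 − 290.405 = 42.875
Sxy = Σxy − (Σx)(Σy)/n = 1173.92 − 1049.555 = 124.365
b = Sxy/Sxx = 124.365/42.875 = 2.900641
a = ȳ − b·x̄ = 21.775 − 2.900641·6.025 = 4.298636

4.299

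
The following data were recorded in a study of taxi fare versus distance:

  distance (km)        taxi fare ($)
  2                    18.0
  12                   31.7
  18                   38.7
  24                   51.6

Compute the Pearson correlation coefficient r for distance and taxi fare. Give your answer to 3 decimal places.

n = 4, Σx = 56, Σy = 140, Σxy = 2351.4, Σx² = 1048, Σy² = 5489.14
Sxx = Σx² − (Σx)²/n = 1048 − 784 = 264
Sxy = Σxy − (Σx)(Σy)/n = 2351.4 − 1960 = 391.4
Syy = Σy² − (Σy)²/n = 5489.14 − 4900 = 589.14
r = Sxy/√(Sxx·Syy) = 391.4/√(155532.96) = 391.4/394.376673 = 0.992452

0.992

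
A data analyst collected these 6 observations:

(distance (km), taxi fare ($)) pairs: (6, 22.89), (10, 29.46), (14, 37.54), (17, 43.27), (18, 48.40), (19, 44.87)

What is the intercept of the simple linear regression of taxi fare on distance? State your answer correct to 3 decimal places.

n = 6, Σx = 84, Σy = 226.43, Σxy = 3416.82, Σx² = 1306
Sxx = Σx² − (Σx)²/n = 1306 − 1176 = 130
Sxy = Σxy − (Σx)(Σy)/n = 3416.82 − 3170.02 = 246.8
b = Sxy/Sxx = 246.8/130 = 1.898462
a = ȳ − b·x̄ = 37.738333 − 1.898462·14 = 11.159872

11.160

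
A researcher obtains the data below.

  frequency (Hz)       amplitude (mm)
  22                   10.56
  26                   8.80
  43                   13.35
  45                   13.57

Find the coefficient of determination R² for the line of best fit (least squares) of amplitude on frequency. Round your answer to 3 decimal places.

n = 4, Σx = 136, Σy = 46.28, Σxy = 1645.82, Σx² = 5034, Σy² = 551.321
Sxx = Σx² − (Σx)²/n = 5034 − 4624 = 410
Sxy = Σxy − (Σx)(Σy)/n = 1645.82 − 1573.52 = 72.3
Syy = Σy² − (Σy)²/n = 551.321 − 535.4596 = 15.8614
R² = Sxy²/(Sxx·Syy) = (72.3)²/(410·15.8614) = 0.803806

0.804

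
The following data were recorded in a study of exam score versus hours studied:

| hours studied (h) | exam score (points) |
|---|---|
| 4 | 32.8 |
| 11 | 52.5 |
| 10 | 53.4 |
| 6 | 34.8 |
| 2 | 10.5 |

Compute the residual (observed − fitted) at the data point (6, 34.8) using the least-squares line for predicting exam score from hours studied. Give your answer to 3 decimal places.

n = 5, Σx = 33, Σy = 184, Σxy = 1472.5, Σx² = 277
Sxx = Σx² − (Σx)²/n = 277 − 217.8 = 59.2
Sxy = Σxy − (Σx)(Σy)/n = 1472.5 − 1214.4 = 258.1
b = Sxy/Sxx = 258.1/59.2 = 4.359797
a = ȳ − b·x̄ = 36.8 − 4.359797·6.6 = 8.025338
ŷ(6) = 8.025338 + 4.359797·6 = 34.184122
residual = y − ŷ = 34.8 − 34.184122 = 0.615878

0.616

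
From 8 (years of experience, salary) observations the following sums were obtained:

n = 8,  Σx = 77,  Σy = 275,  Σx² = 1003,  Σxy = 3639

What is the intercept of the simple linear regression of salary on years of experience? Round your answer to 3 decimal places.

Sxx = Σx² − (Σx)²/n = 1003 − 741.125 = 261.875
Sxy = Σxy − (Σx)(Σy)/n = 3639 − 2646.875 = 992.125
b = Sxy/Sxx = 992.125/261.875 = 3.788544
a = ȳ − b·x̄ = 34.375 − 3.788544·9.625 = -2.089737

-2.090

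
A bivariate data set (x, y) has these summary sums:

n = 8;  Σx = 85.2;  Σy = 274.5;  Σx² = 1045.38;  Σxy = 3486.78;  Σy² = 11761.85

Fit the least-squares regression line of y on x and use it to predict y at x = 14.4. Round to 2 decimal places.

49.62

Sxx = Σx² − (Σx)²/n = 1045.38 − 907.38 = 138
Sxy = Σxy − (Σx)(Σy)/n = 3486.78 − 2923.425 = 563.355
b = Sxy/Sxx = 563.355/138 = 4.082283
a = ȳ − b·x̄ = 34.3125 − 4.082283·10.65 = -9.163810
ŷ(14.4) = a + b·14.4 = -9.163810 + 4.082283·14.4 = 49.621060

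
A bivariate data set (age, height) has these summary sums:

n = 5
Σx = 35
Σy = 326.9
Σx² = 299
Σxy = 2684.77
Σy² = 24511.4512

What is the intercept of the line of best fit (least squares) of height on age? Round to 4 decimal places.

13.9857

Sxx = Σx² − (Σx)²/n = 299 − 245 = 54
Sxy = Σxy − (Σx)(Σy)/n = 2684.77 − 2288.3 = 396.47
b = Sxy/Sxx = 396.47/54 = 7.342037
a = ȳ − b·x̄ = 65.38 − 7.342037·7 = 13.985741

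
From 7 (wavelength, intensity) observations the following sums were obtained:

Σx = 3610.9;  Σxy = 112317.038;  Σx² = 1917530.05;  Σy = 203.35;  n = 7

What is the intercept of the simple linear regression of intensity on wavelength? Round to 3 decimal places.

-40.707

Sxx = Σx² − (Σx)²/n = 1917530.05 − 1862656.972857 = 54873.077143
Sxy = Σxy − (Σx)(Σy)/n = 112317.038 − 104896.645 = 7420.393
b = Sxy/Sxx = 7420.393/54873.077143 = 0.135228
a = ȳ − b·x̄ = 29.05 − 0.135228·515.842857 = -40.706553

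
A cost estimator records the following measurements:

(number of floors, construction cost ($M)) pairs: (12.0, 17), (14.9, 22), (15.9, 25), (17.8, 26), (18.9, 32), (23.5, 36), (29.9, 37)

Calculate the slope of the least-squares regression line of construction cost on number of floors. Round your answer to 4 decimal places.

1.1438

n = 7, Σx = 132.9, Σy = 195, Σxy = 3949.2, Σx² = 2739.13
Sxx = Σx² − (Σx)²/n = 2739.13 − 2523.201429 = 215.928571
Sxy = Σxy − (Σx)(Σy)/n = 3949.2 − 3702.214286 = 246.985714
b = Sxy/Sxx = 246.985714/215.928571 = 1.143831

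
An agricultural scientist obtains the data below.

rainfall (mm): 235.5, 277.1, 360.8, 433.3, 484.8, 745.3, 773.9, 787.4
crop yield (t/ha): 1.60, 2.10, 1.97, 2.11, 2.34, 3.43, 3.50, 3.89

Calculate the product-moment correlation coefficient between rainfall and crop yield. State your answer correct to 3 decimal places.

n = 8, Σx = 4098.1, Σy = 20.94, Σxy = 12046.196, Σx² = 2459593.29, Σy² = 59.9256
Sxx = Σx² − (Σx)²/n = 2459593.29 − 2099302.95125 = 360290.33875
Sxy = Σxy − (Σx)(Σy)/n = 12046.196 − 10726.77675 = 1319.41925
Syy = Σy² − (Σy)²/n = 59.9256 − 54.81045 = 5.11515
r = Sxy/√(Sxx·Syy) = 1319.41925/√(1842939.126257) = 1319.41925/1357.548941 = 0.971913

0.972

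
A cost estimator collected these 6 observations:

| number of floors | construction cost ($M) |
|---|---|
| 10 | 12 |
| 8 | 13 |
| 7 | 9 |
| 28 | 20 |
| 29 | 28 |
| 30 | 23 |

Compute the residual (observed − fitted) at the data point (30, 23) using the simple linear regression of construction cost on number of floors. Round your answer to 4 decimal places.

-1.3105

n = 6, Σx = 112, Σy = 105, Σxy = 2349, Σx² = 2738
Sxx = Σx² − (Σx)²/n = 2738 − 2090.666667 = 647.333333
Sxy = Σxy − (Σx)(Σy)/n = 2349 − 1960 = 389
b = Sxy/Sxx = 389/647.333333 = 0.600927
a = ȳ − b·x̄ = 17.5 − 0.600927·18.666667 = 6.282698
ŷ(30) = 6.282698 + 0.600927·30 = 24.310505
residual = y − ŷ = 23 − 24.310505 = -1.310505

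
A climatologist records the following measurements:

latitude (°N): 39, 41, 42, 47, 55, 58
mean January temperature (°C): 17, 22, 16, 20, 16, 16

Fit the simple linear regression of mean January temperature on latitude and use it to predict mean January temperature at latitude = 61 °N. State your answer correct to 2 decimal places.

15.85

n = 6, Σx = 282, Σy = 107, Σxy = 4985, Σx² = 13564
Sxx = Σx² − (Σx)²/n = 13564 − 13254 = 310
Sxy = Σxy − (Σx)(Σy)/n = 4985 − 5029 = -44
b = Sxy/Sxx = -44/310 = -0.141935
a = ȳ − b·x̄ = 17.833333 − (-0.141935)·47 = 24.504301
ŷ(61) = a + b·61 = 24.504301 + (-0.141935)·61 = 15.846237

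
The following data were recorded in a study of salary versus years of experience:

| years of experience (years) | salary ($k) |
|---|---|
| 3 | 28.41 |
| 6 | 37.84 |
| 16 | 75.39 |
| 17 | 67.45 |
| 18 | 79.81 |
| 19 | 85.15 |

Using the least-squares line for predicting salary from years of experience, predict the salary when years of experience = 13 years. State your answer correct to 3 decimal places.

61.778

n = 6, Σx = 79, Σy = 374.05, Σxy = 5719.59, Σx² = 1275
Sxx = Σx² − (Σx)²/n = 1275 − 1040.166667 = 234.833333
Sxy = Σxy − (Σx)(Σy)/n = 5719.59 − 4924.991667 = 794.598333
b = Sxy/Sxx = 794.598333/234.833333 = 3.383669
a = ȳ − b·x̄ = 62.341667 − 3.383669·13.166667 = 17.790021
ŷ(13) = a + b·13 = 17.790021 + 3.383669·13 = 61.777722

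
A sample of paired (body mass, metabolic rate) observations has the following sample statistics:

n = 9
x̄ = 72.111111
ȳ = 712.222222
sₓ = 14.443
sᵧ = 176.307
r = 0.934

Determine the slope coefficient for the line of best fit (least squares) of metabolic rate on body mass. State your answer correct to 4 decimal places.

b = r · sᵧ/sₓ = 0.934 · 176.307/14.443 = 11.401422

11.4014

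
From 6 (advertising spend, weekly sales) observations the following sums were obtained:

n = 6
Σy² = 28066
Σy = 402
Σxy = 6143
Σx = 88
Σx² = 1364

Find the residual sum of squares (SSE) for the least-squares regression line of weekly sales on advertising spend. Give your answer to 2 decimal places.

300.06

Sxx = Σx² − (Σx)²/n = 1364 − 1290.666667 = 73.333333
Sxy = Σxy − (Σx)(Σy)/n = 6143 − 5896 = 247
Syy = Σy² − (Σy)²/n = 28066 − 26934 = 1132
b = Sxy/Sxx = 247/73.333333 = 3.368182
SSE = Syy − b·Sxy = 1132 − 3.368182·247 = 300.059091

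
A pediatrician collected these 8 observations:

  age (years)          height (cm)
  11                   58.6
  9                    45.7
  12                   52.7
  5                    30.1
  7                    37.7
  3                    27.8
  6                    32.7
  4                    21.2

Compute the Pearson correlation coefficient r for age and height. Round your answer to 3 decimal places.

0.955

n = 8, Σx = 57, Σy = 306.5, Σxy = 2467.1, Σx² = 481, Σy² = 12918.61
Sxx = Σx² − (Σx)²/n = 481 − 406.125 = 74.875
Sxy = Σxy − (Σx)(Σy)/n = 2467.1 − 2183.8125 = 283.2875
Syy = Σy² − (Σy)²/n = 12918.61 − 11742.78125 = 1175.82875
r = Sxy/√(Sxx·Syy) = 283.2875/√(88040.177656) = 283.2875/296.715651 = 0.954744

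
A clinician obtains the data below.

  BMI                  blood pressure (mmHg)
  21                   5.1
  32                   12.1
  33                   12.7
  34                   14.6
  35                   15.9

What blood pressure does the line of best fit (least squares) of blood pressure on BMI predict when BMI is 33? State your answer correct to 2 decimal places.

n = 5, Σx = 155, Σy = 60.4, Σxy = 1966.3, Σx² = 4935
Sxx = Σx² − (Σx)²/n = 4935 − 4805 = 130
Sxy = Σxy − (Σx)(Σy)/n = 1966.3 − 1872.4 = 93.9
b = Sxy/Sxx = 93.9/130 = 0.722308
a = ȳ − b·x̄ = 12.08 − 0.722308·31 = -10.311538
ŷ(33) = a + b·33 = -10.311538 + 0.722308·33 = 13.524615

13.52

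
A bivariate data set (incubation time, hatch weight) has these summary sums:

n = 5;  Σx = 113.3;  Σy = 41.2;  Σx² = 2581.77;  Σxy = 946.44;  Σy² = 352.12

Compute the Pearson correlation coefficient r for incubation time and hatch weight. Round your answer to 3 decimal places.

Sxx = Σx² − (Σx)²/n = 2581.77 − 2567.378 = 14.392
Sxy = Σxy − (Σx)(Σy)/n = 946.44 − 933.592 = 12.848
Syy = Σy² − (Σy)²/n = 352.12 − 339.488 = 12.632
r = Sxy/√(Sxx·Syy) = 12.848/√(181.799744) = 12.848/13.483314 = 0.952881

0.953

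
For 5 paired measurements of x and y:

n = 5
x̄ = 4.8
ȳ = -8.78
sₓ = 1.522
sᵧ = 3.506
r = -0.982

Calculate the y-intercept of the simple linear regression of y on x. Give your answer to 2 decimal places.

b = r · sᵧ/sₓ = -0.982 · 3.506/1.522 = -2.262084
a = ȳ − b·x̄ = -8.78 − (-2.262084)·4.8 = 2.078004

2.08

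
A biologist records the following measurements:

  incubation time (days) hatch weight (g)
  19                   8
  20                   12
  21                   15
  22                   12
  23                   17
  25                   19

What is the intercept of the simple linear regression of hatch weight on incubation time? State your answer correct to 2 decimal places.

-22.07

n = 6, Σx = 130, Σy = 83, Σxy = 1837, Σx² = 2840
Sxx = Σx² − (Σx)²/n = 2840 − 2816.666667 = 23.333333
Sxy = Σxy − (Σx)(Σy)/n = 1837 − 1798.333333 = 38.666667
b = Sxy/Sxx = 38.666667/23.333333 = 1.657143
a = ȳ − b·x̄ = 13.833333 − 1.657143·21.666667 = -22.071429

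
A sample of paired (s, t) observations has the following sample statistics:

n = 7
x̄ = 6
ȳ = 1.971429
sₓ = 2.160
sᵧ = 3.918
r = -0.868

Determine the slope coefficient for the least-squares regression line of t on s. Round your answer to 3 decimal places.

-1.574

b = r · sᵧ/sₓ = -0.868 · 3.918/2.16 = -1.574456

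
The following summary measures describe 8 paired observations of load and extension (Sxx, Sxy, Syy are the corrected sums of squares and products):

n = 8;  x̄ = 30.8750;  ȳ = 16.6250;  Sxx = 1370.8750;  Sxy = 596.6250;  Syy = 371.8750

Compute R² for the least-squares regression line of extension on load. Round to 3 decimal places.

R² = Sxy²/(Sxx·Syy) = (596.625)²/(1370.875·371.875) = 0.698245

0.698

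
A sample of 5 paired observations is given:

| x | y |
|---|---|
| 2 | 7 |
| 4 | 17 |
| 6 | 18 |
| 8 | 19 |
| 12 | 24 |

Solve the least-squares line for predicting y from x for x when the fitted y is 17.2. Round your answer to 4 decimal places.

n = 5, Σx = 32, Σy = 85, Σxy = 630, Σx² = 264
Sxx = Σx² − (Σx)²/n = 264 − 204.8 = 59.2
Sxy = Σxy − (Σx)(Σy)/n = 630 − 544 = 86
b = Sxy/Sxx = 86/59.2 = 1.452703
a = ȳ − b·x̄ = 17 − 1.452703·6.4 = 7.702703
Set a + b·x = 17.2: x = (17.2 − 7.702703) / 1.452703 = 6.537674

6.5377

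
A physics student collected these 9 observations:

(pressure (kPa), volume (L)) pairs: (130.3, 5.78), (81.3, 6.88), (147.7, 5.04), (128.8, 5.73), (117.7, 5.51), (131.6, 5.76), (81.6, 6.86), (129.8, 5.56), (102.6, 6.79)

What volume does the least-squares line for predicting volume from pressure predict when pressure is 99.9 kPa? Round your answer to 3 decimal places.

6.448

n = 9, Σx = 1051.4, Σy = 53.91, Σxy = 6179.571, Σx² = 127197.72
Sxx = Σx² − (Σx)²/n = 127197.72 − 122826.884444 = 4370.835556
Sxy = Σxy − (Σx)(Σy)/n = 6179.571 − 6297.886 = -118.315
b = Sxy/Sxx = -118.315/4370.835556 = -0.027069
a = ȳ − b·x̄ = 5.99 − (-0.027069)·116.822222 = 9.152284
ŷ(99.9) = a + b·99.9 = 9.152284 + (-0.027069)·99.9 = 6.448071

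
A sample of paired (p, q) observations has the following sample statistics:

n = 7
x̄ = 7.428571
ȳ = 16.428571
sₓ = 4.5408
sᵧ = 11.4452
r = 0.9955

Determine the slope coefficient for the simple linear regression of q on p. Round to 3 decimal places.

2.509

b = r · sᵧ/sₓ = 0.9955 · 11.4452/4.5408 = 2.509183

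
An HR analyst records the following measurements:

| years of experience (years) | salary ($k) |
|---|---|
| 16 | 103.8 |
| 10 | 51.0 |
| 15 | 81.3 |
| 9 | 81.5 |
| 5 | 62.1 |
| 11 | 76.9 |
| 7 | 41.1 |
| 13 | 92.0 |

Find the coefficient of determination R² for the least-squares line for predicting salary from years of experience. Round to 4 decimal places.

0.5763

n = 8, Σx = 86, Σy = 589.7, Σxy = 6763.9, Σx² = 1026, Σy² = 46550.61
Sxx = Σx² − (Σx)²/n = 1026 − 924.5 = 101.5
Sxy = Σxy − (Σx)(Σy)/n = 6763.9 − 6339.275 = 424.625
Syy = Σy² − (Σy)²/n = 46550.61 − 43468.26125 = 3082.34875
R² = Sxy²/(Sxx·Syy) = (424.625)²/(101.5·3082.34875) = 0.576319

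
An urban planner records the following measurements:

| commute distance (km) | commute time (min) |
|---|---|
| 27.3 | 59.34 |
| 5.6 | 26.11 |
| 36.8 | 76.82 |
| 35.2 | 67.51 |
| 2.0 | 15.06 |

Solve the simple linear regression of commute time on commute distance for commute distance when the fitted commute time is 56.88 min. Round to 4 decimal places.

26.2591

n = 5, Σx = 106.9, Σy = 244.84, Σxy = 6999.646, Σx² = 3373.93
Sxx = Σx² − (Σx)²/n = 3373.93 − 2285.522 = 1088.408
Sxy = Σxy − (Σx)(Σy)/n = 6999.646 − 5234.6792 = 1764.9668
b = Sxy/Sxx = 1764.9668/1088.408 = 1.621604
a = ȳ − b·x̄ = 48.968 − 1.621604·21.38 = 14.298106
Set a + b·x = 56.88: x = (56.88 − 14.298106) / 1.621604 = 26.259120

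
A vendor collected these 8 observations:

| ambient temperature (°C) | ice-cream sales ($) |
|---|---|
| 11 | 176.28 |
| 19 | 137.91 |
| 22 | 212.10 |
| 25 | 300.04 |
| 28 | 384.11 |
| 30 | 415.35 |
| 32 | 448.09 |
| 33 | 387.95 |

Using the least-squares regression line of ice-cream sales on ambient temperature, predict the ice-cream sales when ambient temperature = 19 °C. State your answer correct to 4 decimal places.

222.0953

n = 8, Σx = 200, Σy = 2461.83, Σxy = 67083.38, Σx² = 5388
Sxx = Σx² − (Σx)²/n = 5388 − 5000 = 388
Sxy = Σxy − (Σx)(Σy)/n = 67083.38 − 61545.75 = 5537.63
b = Sxy/Sxx = 5537.63/388 = 14.272242
a = ȳ − b·x̄ = 307.72875 − 14.272242·25 = -49.077307
ŷ(19) = a + b·19 = -49.077307 + 14.272242·19 = 222.095296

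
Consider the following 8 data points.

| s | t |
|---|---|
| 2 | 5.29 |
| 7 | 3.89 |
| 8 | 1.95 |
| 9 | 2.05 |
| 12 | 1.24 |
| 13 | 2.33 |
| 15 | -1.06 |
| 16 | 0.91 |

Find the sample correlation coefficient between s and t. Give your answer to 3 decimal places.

n = 8, Σx = 82, Σy = 16.6, Σxy = 115.69, Σx² = 992, Σy² = 60.0394
Sxx = Σx² − (Σx)²/n = 992 − 840.5 = 151.5
Sxy = Σxy − (Σx)(Σy)/n = 115.69 − 170.15 = -54.46
Syy = Σy² − (Σy)²/n = 60.0394 − 34.445 = 25.5944
r = Sxy/√(Sxx·Syy) = -54.46/√(3877.5516) = -54.46/62.269990 = -0.874579

-0.875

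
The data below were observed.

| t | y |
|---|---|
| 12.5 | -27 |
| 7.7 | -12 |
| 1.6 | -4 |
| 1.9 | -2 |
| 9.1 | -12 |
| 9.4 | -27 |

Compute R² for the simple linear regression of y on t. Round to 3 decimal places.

n = 6, Σx = 42.2, Σy = -84, Σxy = -803.1, Σx² = 392.88, Σy² = 1766
Sxx = Σx² − (Σx)²/n = 392.88 − 296.806667 = 96.073333
Sxy = Σxy − (Σx)(Σy)/n = -803.1 − (-590.8) = -212.3
Syy = Σy² − (Σy)²/n = 1766 − 1176 = 590
R² = Sxy²/(Sxx·Syy) = (-212.3)²/(96.073333·590) = 0.795143

0.795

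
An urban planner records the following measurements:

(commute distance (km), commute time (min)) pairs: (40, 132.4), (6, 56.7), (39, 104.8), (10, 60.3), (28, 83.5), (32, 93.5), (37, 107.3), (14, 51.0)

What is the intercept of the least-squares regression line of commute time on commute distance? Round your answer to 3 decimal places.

35.953

n = 8, Σx = 206, Σy = 689.5, Σxy = 20340.5, Σx² = 6630
Sxx = Σx² − (Σx)²/n = 6630 − 5304.5 = 1325.5
Sxy = Σxy − (Σx)(Σy)/n = 20340.5 − 17754.625 = 2585.875
b = Sxy/Sxx = 2585.875/1325.5 = 1.950868
a = ȳ − b·x̄ = 86.1875 − 1.950868·25.75 = 35.952659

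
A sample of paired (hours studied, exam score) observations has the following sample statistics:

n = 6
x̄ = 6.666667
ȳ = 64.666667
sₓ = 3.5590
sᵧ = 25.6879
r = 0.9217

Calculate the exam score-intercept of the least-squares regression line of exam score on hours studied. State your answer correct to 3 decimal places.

20.316

b = r · sᵧ/sₓ = 0.9217 · 25.6879/3.559 = 6.652581
a = ȳ − b·x̄ = 64.666667 − 6.652581·6.666667 = 20.316122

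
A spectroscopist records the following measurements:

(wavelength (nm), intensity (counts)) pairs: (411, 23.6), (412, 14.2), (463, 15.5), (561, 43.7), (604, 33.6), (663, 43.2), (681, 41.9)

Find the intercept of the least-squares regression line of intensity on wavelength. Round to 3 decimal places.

-22.882

n = 7, Σx = 3795, Σy = 215.7, Σxy = 124712.1, Σx² = 2135901
Sxx = Σx² − (Σx)²/n = 2135901 − 2057432.142857 = 78468.857143
Sxy = Σxy − (Σx)(Σy)/n = 124712.1 − 116940.214286 = 7771.885714
b = Sxy/Sxx = 7771.885714/78468.857143 = 0.099044
a = ȳ − b·x̄ = 30.814286 − 0.099044·542.142857 = -22.881824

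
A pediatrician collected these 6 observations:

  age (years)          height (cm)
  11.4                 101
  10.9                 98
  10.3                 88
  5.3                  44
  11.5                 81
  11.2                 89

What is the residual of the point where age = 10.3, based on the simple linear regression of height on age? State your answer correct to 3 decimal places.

2.909

n = 6, Σx = 60.6, Σy = 501, Σxy = 5287.5, Σx² = 640.64
Sxx = Σx² − (Σx)²/n = 640.64 − 612.06 = 28.58
Sxy = Σxy − (Σx)(Σy)/n = 5287.5 − 5060.1 = 227.4
b = Sxy/Sxx = 227.4/28.58 = 7.956613
a = ȳ − b·x̄ = 83.5 − 7.956613·10.1 = 3.138209
ŷ(10.3) = 3.138209 + 7.956613·10.3 = 85.091323
residual = y − ŷ = 88 − 85.091323 = 2.908677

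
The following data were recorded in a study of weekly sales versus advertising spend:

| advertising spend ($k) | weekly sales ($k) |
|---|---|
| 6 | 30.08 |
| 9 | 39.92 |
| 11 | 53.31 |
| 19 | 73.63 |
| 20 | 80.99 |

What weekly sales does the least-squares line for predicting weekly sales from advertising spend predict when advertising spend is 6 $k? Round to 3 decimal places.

n = 5, Σx = 65, Σy = 277.93, Σxy = 4144.94, Σx² = 999
Sxx = Σx² − (Σx)²/n = 999 − 845 = 154
Sxy = Σxy − (Σx)(Σy)/n = 4144.94 − 3613.09 = 531.85
b = Sxy/Sxx = 531.85/154 = 3.453571
a = ȳ − b·x̄ = 55.586 − 3.453571·13 = 10.689571
ŷ(6) = a + b·6 = 10.689571 + 3.453571·6 = 31.411

31.411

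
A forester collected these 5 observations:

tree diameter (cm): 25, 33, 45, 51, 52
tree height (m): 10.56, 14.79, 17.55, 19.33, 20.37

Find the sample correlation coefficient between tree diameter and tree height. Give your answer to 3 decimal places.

0.987

n = 5, Σx = 206, Σy = 82.6, Σxy = 3586.89, Σx² = 9044, Σy² = 1426.846
Sxx = Σx² − (Σx)²/n = 9044 − 8487.2 = 556.8
Sxy = Σxy − (Σx)(Σy)/n = 3586.89 − 3403.12 = 183.77
Syy = Σy² − (Σy)²/n = 1426.846 − 1364.552 = 62.294
r = Sxy/√(Sxx·Syy) = 183.77/√(34685.2992) = 183.77/186.239897 = 0.986738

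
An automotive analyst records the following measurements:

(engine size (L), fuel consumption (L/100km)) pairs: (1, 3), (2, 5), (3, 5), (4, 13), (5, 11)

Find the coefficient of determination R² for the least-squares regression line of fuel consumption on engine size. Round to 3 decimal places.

0.766

n = 5, Σx = 15, Σy = 37, Σxy = 135, Σx² = 55, Σy² = 349
Sxx = Σx² − (Σx)²/n = 55 − 45 = 10
Sxy = Σxy − (Σx)(Σy)/n = 135 − 111 = 24
Syy = Σy² − (Σy)²/n = 349 − 273.8 = 75.2
R² = Sxy²/(Sxx·Syy) = (24)²/(10·75.2) = 0.765957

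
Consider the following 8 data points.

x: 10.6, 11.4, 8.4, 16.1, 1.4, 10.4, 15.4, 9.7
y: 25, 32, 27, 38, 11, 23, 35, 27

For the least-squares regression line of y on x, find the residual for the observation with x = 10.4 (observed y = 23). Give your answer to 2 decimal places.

-4.21

n = 8, Σx = 83.4, Σy = 218, Σxy = 2523.9, Σx² = 1013.46
Sxx = Σx² − (Σx)²/n = 1013.46 − 869.445 = 144.015
Sxy = Σxy − (Σx)(Σy)/n = 2523.9 − 2272.65 = 251.25
b = Sxy/Sxx = 251.25/144.015 = 1.744610
a = ȳ − b·x̄ = 27.25 − 1.744610·10.425 = 9.062441
ŷ(10.4) = 9.062441 + 1.744610·10.4 = 27.206385
residual = y − ŷ = 23 − 27.206385 = -4.206385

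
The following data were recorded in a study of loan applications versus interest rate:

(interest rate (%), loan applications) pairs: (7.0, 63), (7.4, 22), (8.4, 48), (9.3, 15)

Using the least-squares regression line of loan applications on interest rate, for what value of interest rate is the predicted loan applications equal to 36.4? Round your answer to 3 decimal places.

8.072

n = 4, Σx = 32.1, Σy = 148, Σxy = 1146.5, Σx² = 260.81
Sxx = Σx² − (Σx)²/n = 260.81 − 257.6025 = 3.2075
Sxy = Σxy − (Σx)(Σy)/n = 1146.5 − 1187.7 = -41.2
b = Sxy/Sxx = -41.2/3.2075 = -12.844895
a = ȳ − b·x̄ = 37 − (-12.844895)·8.025 = 140.080281
Set a + b·x = 36.4: x = (36.4 − 140.080281) / (-12.844895) = 8.071711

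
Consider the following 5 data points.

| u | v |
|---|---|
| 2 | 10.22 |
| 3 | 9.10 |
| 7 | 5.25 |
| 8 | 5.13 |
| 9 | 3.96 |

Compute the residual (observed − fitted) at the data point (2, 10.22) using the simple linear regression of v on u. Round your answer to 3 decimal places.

0.152

n = 5, Σx = 29, Σy = 33.66, Σxy = 161.17, Σx² = 207
Sxx = Σx² − (Σx)²/n = 207 − 168.2 = 38.8
Sxy = Σxy − (Σx)(Σy)/n = 161.17 − 195.228 = -34.058
b = Sxy/Sxx = -34.058/38.8 = -0.877784
a = ȳ − b·x̄ = 6.732 − (-0.877784)·5.8 = 11.823144
ŷ(2) = 11.823144 + (-0.877784)·2 = 10.067577
residual = y − ŷ = 10.22 − 10.067577 = 0.152423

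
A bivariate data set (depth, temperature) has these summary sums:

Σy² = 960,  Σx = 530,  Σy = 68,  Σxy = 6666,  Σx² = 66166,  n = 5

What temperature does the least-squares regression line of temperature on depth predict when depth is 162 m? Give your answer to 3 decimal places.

10.561

Sxx = Σx² − (Σx)²/n = 66166 − 56180 = 9986
Sxy = Σxy − (Σx)(Σy)/n = 6666 − 7208 = -542
b = Sxy/Sxx = -542/9986 = -0.054276
a = ȳ − b·x̄ = 13.6 − (-0.054276)·106 = 19.353255
ŷ(162) = a + b·162 = 19.353255 + (-0.054276)·162 = 10.560545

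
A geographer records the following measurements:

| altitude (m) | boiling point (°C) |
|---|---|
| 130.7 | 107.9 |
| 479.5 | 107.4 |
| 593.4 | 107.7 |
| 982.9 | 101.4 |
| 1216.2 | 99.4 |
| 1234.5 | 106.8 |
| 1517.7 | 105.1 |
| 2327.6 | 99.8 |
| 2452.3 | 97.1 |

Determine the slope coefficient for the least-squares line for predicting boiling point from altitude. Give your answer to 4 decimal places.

-0.0042

n = 9, Σx = 10934.8, Σy = 932.6, Σxy = 1111834.03, Σx² = 18303261.74
Sxx = Σx² − (Σx)²/n = 18303261.74 − 13285539.004444 = 5017722.735556
Sxy = Σxy − (Σx)(Σy)/n = 1111834.03 − 1133088.275556 = -21254.245556
b = Sxy/Sxx = -21254.245556/5017722.735556 = -0.004236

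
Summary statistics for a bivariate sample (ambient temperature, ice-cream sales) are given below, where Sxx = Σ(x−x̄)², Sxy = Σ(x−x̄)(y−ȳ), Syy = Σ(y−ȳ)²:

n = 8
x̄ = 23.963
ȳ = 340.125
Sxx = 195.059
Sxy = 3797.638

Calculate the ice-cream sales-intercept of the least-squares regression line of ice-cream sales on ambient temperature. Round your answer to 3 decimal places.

-126.415

b = Sxy/Sxx = 3797.638/195.059 = 19.469176
a = ȳ − b·x̄ = 340.125 − 19.469176·23.963 = -126.414864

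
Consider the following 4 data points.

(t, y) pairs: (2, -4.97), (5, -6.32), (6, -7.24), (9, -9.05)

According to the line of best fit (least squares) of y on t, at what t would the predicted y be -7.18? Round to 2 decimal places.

5.98

n = 4, Σx = 22, Σy = -27.58, Σxy = -166.43, Σx² = 146
Sxx = Σx² − (Σx)²/n = 146 − 121 = 25
Sxy = Σxy − (Σx)(Σy)/n = -166.43 − (-151.69) = -14.74
b = Sxy/Sxx = -14.74/25 = -0.5896
a = ȳ − b·x̄ = -6.895 − (-0.5896)·5.5 = -3.6522
Set a + b·x = -7.18: x = (-7.18 − (-3.6522)) / (-0.5896) = 5.983379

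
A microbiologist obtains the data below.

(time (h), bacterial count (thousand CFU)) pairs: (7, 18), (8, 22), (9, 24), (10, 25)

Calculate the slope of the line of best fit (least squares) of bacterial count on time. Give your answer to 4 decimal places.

n = 4, Σx = 34, Σy = 89, Σxy = 768, Σx² = 294
Sxx = Σx² − (Σx)²/n = 294 − 289 = 5
Sxy = Σxy − (Σx)(Σy)/n = 768 − 756.5 = 11.5
b = Sxy/Sxx = 11.5/5 = 2.3

2.3000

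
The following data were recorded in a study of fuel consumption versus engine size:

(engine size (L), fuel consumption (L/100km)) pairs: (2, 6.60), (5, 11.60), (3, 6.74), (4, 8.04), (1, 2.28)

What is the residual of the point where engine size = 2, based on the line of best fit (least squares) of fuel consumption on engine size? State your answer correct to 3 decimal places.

n = 5, Σx = 15, Σy = 35.26, Σxy = 125.86, Σx² = 55
Sxx = Σx² − (Σx)²/n = 55 − 45 = 10
Sxy = Σxy − (Σx)(Σy)/n = 125.86 − 105.78 = 20.08
b = Sxy/Sxx = 20.08/10 = 2.008
a = ȳ − b·x̄ = 7.052 − 2.008·3 = 1.028
ŷ(2) = 1.028 + 2.008·2 = 5.044
residual = y − ŷ = 6.60 − 5.044 = 1.556

1.556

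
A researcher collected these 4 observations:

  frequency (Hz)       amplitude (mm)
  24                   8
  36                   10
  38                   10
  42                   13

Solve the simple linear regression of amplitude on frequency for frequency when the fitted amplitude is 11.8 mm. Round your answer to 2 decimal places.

41.49

n = 4, Σx = 140, Σy = 41, Σxy = 1478, Σx² = 5080
Sxx = Σx² − (Σx)²/n = 5080 − 4900 = 180
Sxy = Σxy − (Σx)(Σy)/n = 1478 − 1435 = 43
b = Sxy/Sxx = 43/180 = 0.238889
a = ȳ − b·x̄ = 10.25 − 0.238889·35 = 1.888889
Set a + b·x = 11.8: x = (11.8 − 1.888889) / 0.238889 = 41.488372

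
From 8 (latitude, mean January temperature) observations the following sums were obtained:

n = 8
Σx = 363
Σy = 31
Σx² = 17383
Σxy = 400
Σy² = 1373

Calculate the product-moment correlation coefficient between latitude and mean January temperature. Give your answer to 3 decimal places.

Sxx = Σx² − (Σx)²/n = 17383 − 16471.125 = 911.875
Sxy = Σxy − (Σx)(Σy)/n = 400 − 1406.625 = -1006.625
Syy = Σy² − (Σy)²/n = 1373 − 120.125 = 1252.875
r = Sxy/√(Sxx·Syy) = -1006.625/√(1142465.390625) = -1006.625/1068.861727 = -0.941773

-0.942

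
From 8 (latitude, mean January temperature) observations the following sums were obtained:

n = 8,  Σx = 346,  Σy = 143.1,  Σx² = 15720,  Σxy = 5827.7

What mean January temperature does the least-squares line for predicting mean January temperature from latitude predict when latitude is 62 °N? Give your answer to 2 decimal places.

Sxx = Σx² − (Σx)²/n = 15720 − 14964.5 = 755.5
Sxy = Σxy − (Σx)(Σy)/n = 5827.7 − 6189.075 = -361.375
b = Sxy/Sxx = -361.375/755.5 = -0.478326
a = ȳ − b·x̄ = 17.8875 − (-0.478326)·43.25 = 38.575083
ŷ(62) = a + b·62 = 38.575083 + (-0.478326)·62 = 8.918895

8.92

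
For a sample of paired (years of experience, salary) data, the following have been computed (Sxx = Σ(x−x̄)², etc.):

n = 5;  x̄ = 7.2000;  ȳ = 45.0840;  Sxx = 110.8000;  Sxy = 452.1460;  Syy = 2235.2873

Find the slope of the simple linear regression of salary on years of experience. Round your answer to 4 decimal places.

b = Sxy/Sxx = 452.146/110.8 = 4.080740

4.0807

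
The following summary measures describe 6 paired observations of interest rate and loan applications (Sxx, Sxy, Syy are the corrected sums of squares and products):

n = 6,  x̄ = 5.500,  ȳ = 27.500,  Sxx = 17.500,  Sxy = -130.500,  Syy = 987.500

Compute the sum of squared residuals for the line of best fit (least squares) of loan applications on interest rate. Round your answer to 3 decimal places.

14.343

b = Sxy/Sxx = -130.5/17.5 = -7.457143
SSE = Syy − b·Sxy = 987.5 − (-7.457143)·(-130.5) = 14.342857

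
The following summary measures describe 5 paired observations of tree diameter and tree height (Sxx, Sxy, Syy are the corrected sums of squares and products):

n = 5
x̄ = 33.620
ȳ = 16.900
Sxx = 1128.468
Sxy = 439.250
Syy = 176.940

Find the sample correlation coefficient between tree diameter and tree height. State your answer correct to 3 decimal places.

0.983

r = Sxy/√(Sxx·Syy) = 439.25/√(199671.12792) = 439.25/446.845754 = 0.983001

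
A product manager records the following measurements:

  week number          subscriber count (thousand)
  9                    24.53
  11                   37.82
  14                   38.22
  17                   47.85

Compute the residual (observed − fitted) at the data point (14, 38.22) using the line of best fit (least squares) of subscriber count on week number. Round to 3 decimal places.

n = 4, Σx = 51, Σy = 148.42, Σxy = 1985.32, Σx² = 687
Sxx = Σx² − (Σx)²/n = 687 − 650.25 = 36.75
Sxy = Σxy − (Σx)(Σy)/n = 1985.32 − 1892.355 = 92.965
b = Sxy/Sxx = 92.965/36.75 = 2.529660
a = ȳ − b·x̄ = 37.105 − 2.529660·12.75 = 4.851837
ŷ(14) = 4.851837 + 2.529660·14 = 40.267075
residual = y − ŷ = 38.22 − 40.267075 = -2.047075

-2.047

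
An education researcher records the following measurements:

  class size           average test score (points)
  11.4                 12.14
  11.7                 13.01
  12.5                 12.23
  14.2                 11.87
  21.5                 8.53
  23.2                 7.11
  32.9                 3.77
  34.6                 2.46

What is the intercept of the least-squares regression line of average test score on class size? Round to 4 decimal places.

17.6686

n = 8, Σx = 162, Σy = 71.12, Σxy = 1169.538, Σx² = 3904.8
Sxx = Σx² − (Σx)²/n = 3904.8 − 3280.5 = 624.3
Sxy = Σxy − (Σx)(Σy)/n = 1169.538 − 1440.18 = -270.642
b = Sxy/Sxx = -270.642/624.3 = -0.433513
a = ȳ − b·x̄ = 8.89 − (-0.433513)·20.25 = 17.668633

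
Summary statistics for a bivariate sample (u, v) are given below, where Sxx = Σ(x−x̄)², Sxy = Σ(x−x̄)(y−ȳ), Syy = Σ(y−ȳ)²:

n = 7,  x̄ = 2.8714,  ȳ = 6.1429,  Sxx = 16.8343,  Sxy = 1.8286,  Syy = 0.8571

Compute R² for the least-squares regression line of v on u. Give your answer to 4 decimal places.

R² = Sxy²/(Sxx·Syy) = (1.8286)²/(16.8343·0.8571) = 0.231745

0.2317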